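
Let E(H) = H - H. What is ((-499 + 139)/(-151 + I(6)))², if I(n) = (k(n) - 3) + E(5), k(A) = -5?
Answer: 14400/2809 ≈ 5.1264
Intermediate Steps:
E(H) = 0
I(n) = -8 (I(n) = (-5 - 3) + 0 = -8 + 0 = -8)
((-499 + 139)/(-151 + I(6)))² = ((-499 + 139)/(-151 - 8))² = (-360/(-159))² = (-360*(-1/159))² = (120/53)² = 14400/2809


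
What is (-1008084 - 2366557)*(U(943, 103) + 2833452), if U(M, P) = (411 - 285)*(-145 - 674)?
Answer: -9213640587378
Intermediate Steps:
U(M, P) = -103194 (U(M, P) = 126*(-819) = -103194)
(-1008084 - 2366557)*(U(943, 103) + 2833452) = (-1008084 - 2366557)*(-103194 + 2833452) = -3374641*2730258 = -9213640587378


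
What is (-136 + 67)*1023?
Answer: -70587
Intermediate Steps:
(-136 + 67)*1023 = -69*1023 = -70587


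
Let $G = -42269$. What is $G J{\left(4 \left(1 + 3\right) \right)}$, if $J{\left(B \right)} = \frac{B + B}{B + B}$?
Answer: $-42269$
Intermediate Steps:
$J{\left(B \right)} = 1$ ($J{\left(B \right)} = \frac{2 B}{2 B} = 2 B \frac{1}{2 B} = 1$)
$G J{\left(4 \left(1 + 3\right) \right)} = \left(-42269\right) 1 = -42269$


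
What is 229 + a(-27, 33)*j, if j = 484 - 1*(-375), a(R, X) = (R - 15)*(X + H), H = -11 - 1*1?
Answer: -757409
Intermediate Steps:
H = -12 (H = -11 - 1 = -12)
a(R, X) = (-15 + R)*(-12 + X) (a(R, X) = (R - 15)*(X - 12) = (-15 + R)*(-12 + X))
j = 859 (j = 484 + 375 = 859)
229 + a(-27, 33)*j = 229 + (180 - 15*33 - 12*(-27) - 27*33)*859 = 229 + (180 - 495 + 324 - 891)*859 = 229 - 882*859 = 229 - 757638 = -757409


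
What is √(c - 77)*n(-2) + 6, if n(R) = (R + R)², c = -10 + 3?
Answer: 6 + 32*I*√21 ≈ 6.0 + 146.64*I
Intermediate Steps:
c = -7
n(R) = 4*R² (n(R) = (2*R)² = 4*R²)
√(c - 77)*n(-2) + 6 = √(-7 - 77)*(4*(-2)²) + 6 = √(-84)*(4*4) + 6 = (2*I*√21)*16 + 6 = 32*I*√21 + 6 = 6 + 32*I*√21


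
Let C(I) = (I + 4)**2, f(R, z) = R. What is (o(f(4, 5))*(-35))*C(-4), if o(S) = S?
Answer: 0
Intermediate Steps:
C(I) = (4 + I)**2
(o(f(4, 5))*(-35))*C(-4) = (4*(-35))*(4 - 4)**2 = -140*0**2 = -140*0 = 0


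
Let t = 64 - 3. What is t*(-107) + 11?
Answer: -6516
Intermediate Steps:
t = 61
t*(-107) + 11 = 61*(-107) + 11 = -6527 + 11 = -6516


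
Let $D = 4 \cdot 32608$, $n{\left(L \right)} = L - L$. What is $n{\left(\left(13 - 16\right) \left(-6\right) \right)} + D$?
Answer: $130432$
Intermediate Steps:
$n{\left(L \right)} = 0$
$D = 130432$
$n{\left(\left(13 - 16\right) \left(-6\right) \right)} + D = 0 + 130432 = 130432$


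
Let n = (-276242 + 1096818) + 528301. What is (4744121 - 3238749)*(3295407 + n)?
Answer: 6991375093648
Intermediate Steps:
n = 1348877 (n = 820576 + 528301 = 1348877)
(4744121 - 3238749)*(3295407 + n) = (4744121 - 3238749)*(3295407 + 1348877) = 1505372*4644284 = 6991375093648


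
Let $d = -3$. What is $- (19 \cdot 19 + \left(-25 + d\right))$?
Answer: $-333$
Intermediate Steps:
$- (19 \cdot 19 + \left(-25 + d\right)) = - (19 \cdot 19 - 28) = - (361 - 28) = \left(-1\right) 333 = -333$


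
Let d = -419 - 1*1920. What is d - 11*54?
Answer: -2933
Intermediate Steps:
d = -2339 (d = -419 - 1920 = -2339)
d - 11*54 = -2339 - 11*54 = -2339 - 1*594 = -2339 - 594 = -2933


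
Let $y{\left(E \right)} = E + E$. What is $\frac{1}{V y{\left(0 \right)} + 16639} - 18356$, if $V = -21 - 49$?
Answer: $- \frac{305425483}{16639} \approx -18356.0$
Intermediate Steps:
$y{\left(E \right)} = 2 E$
$V = -70$
$\frac{1}{V y{\left(0 \right)} + 16639} - 18356 = \frac{1}{- 70 \cdot 2 \cdot 0 + 16639} - 18356 = \frac{1}{\left(-70\right) 0 + 16639} - 18356 = \frac{1}{0 + 16639} - 18356 = \frac{1}{16639} - 18356 = - \frac{305425483}{16639}$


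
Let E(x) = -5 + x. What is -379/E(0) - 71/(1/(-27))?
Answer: 9964/5 ≈ 1992.8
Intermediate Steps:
-379/E(0) - 71/(1/(-27)) = -379/(-5 + 0) - 71/(1/(-27)) = -379/(-5) - 71/(-1/27) = -379*(-1/5) - 71*(-27) = 379/5 + 1917 = 9964/5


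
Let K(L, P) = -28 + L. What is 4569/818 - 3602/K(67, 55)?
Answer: -2768245/31902 ≈ -86.773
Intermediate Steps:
4569/818 - 3602/K(67, 55) = 4569/818 - 3602/(-28 + 67) = 4569*(1/818) - 3602/39 = 4569/818 - 3602*1/39 = 4569/818 - 3602/39 = -2768245/31902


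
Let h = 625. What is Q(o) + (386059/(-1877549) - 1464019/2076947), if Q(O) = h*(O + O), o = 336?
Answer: 10992052012266904/26171609147 ≈ 4.2000e+5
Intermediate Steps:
Q(O) = 1250*O (Q(O) = 625*(O + O) = 625*(2*O) = 1250*O)
Q(o) + (386059/(-1877549) - 1464019/2076947) = 1250*336 + (386059/(-1877549) - 1464019/2076947) = 420000 + (386059*(-1/1877549) - 1464019*1/2076947) = 420000 + (-2591/12601 - 1464019/2076947) = 420000 - 23829473096/26171609147 = 10992052012266904/26171609147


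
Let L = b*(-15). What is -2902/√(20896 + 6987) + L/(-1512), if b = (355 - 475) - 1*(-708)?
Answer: 35/6 - 2902*√27883/27883 ≈ -11.546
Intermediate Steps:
b = 588 (b = -120 + 708 = 588)
L = -8820 (L = 588*(-15) = -8820)
-2902/√(20896 + 6987) + L/(-1512) = -2902/√(20896 + 6987) - 8820/(-1512) = -2902*√27883/27883 - 8820*(-1/1512) = -2902*√27883/27883 + 35/6 = 35/6 - 2902*√27883/27883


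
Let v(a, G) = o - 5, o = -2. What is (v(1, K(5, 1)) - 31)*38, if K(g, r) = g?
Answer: -1444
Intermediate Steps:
v(a, G) = -7 (v(a, G) = -2 - 5 = -7)
(v(1, K(5, 1)) - 31)*38 = (-7 - 31)*38 = -38*38 = -1444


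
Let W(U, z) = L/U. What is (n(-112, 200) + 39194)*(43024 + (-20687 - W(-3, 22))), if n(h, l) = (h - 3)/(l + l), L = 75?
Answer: 35057991957/40 ≈ 8.7645e+8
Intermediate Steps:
W(U, z) = 75/U
n(h, l) = (-3 + h)/(2*l) (n(h, l) = (-3 + h)/((2*l)) = (-3 + h)*(1/(2*l)) = (-3 + h)/(2*l))
(n(-112, 200) + 39194)*(43024 + (-20687 - W(-3, 22))) = ((½)*(-3 - 112)/200 + 39194)*(43024 + (-20687 - 75/(-3))) = ((½)*(1/200)*(-115) + 39194)*(43024 + (-20687 - 75*(-1)/3)) = (-23/80 + 39194)*(43024 + (-20687 - 1*(-25))) = 3135497*(43024 + (-20687 + 25))/80 = 3135497*(43024 - 20662)/80 = (3135497/80)*22362 = 35057991957/40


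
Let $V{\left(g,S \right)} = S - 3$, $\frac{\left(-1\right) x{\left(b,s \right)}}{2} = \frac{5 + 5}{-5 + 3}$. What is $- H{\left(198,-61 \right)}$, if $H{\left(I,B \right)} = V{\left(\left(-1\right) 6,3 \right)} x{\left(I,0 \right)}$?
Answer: $0$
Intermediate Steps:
$x{\left(b,s \right)} = 10$ ($x{\left(b,s \right)} = - 2 \frac{5 + 5}{-5 + 3} = - 2 \frac{10}{-2} = - 2 \cdot 10 \left(- \frac{1}{2}\right) = \left(-2\right) \left(-5\right) = 10$)
$V{\left(g,S \right)} = -3 + S$
$H{\left(I,B \right)} = 0$ ($H{\left(I,B \right)} = \left(-3 + 3\right) 10 = 0 \cdot 10 = 0$)
$- H{\left(198,-61 \right)} = \left(-1\right) 0 = 0$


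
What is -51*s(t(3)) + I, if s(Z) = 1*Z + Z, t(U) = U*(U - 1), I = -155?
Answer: -767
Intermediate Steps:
t(U) = U*(-1 + U)
s(Z) = 2*Z (s(Z) = Z + Z = 2*Z)
-51*s(t(3)) + I = -102*3*(-1 + 3) - 155 = -102*3*2 - 155 = -102*6 - 155 = -51*12 - 155 = -612 - 155 = -767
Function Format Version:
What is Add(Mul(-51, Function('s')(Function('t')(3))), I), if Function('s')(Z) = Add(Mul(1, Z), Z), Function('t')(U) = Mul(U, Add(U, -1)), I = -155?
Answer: -767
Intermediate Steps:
Function('t')(U) = Mul(U, Add(-1, U))
Function('s')(Z) = Mul(2, Z) (Function('s')(Z) = Add(Z, Z) = Mul(2, Z))
Add(Mul(-51, Function('s')(Function('t')(3))), I) = Add(Mul(-51, Mul(2, Mul(3, Add(-1, 3)))), -155) = Add(Mul(-51, Mul(2, Mul(3, 2))), -155) = Add(Mul(-51, Mul(2, 6)), -155) = Add(Mul(-51, 12), -155) = Add(-612, -155) = -767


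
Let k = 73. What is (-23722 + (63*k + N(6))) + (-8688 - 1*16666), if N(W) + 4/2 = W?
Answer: -44473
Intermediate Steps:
N(W) = -2 + W
(-23722 + (63*k + N(6))) + (-8688 - 1*16666) = (-23722 + (63*73 + (-2 + 6))) + (-8688 - 1*16666) = (-23722 + (4599 + 4)) + (-8688 - 16666) = (-23722 + 4603) - 25354 = -19119 - 25354 = -44473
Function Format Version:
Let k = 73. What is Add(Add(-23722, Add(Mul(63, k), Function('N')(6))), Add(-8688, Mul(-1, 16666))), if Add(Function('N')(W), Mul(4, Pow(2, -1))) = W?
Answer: -44473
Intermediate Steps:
Function('N')(W) = Add(-2, W)
Add(Add(-23722, Add(Mul(63, k), Function('N')(6))), Add(-8688, Mul(-1, 16666))) = Add(Add(-23722, Add(Mul(63, 73), Add(-2, 6))), Add(-8688, Mul(-1, 16666))) = Add(Add(-23722, Add(4599, 4)), Add(-8688, -16666)) = Add(Add(-23722, 4603), -25354) = Add(-19119, -25354) = -44473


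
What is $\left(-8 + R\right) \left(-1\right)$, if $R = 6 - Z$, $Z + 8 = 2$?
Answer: $-4$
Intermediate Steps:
$Z = -6$ ($Z = -8 + 2 = -6$)
$R = 12$ ($R = 6 - -6 = 6 + 6 = 12$)
$\left(-8 + R\right) \left(-1\right) = \left(-8 + 12\right) \left(-1\right) = 4 \left(-1\right) = -4$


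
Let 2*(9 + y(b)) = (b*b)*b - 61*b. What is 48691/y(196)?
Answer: 48691/3758781 ≈ 0.012954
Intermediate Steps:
y(b) = -9 + b**3/2 - 61*b/2 (y(b) = -9 + ((b*b)*b - 61*b)/2 = -9 + (b**2*b - 61*b)/2 = -9 + (b**3 - 61*b)/2 = -9 + (b**3/2 - 61*b/2) = -9 + b**3/2 - 61*b/2)
48691/y(196) = 48691/(-9 + (1/2)*196**3 - 61/2*196) = 48691/(-9 + (1/2)*7529536 - 5978) = 48691/(-9 + 3764768 - 5978) = 48691/3758781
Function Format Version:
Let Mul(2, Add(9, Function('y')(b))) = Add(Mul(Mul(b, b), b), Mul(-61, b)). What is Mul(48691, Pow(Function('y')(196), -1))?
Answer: Rational(48691, 3758781) ≈ 0.012954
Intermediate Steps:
Function('y')(b) = Add(-9, Mul(Rational(1, 2), Pow(b, 3)), Mul(Rational(-61, 2), b)) (Function('y')(b) = Add(-9, Mul(Rational(1, 2), Add(Mul(Mul(b, b), b), Mul(-61, b)))) = Add(-9, Mul(Rational(1, 2), Add(Mul(Pow(b, 2), b), Mul(-61, b)))) = Add(-9, Mul(Rational(1, 2), Add(Pow(b, 3), Mul(-61, b)))) = Add(-9, Add(Mul(Rational(1, 2), Pow(b, 3)), Mul(Rational(-61, 2), b))) = Add(-9, Mul(Rational(1, 2), Pow(b, 3)), Mul(Rational(-61, 2), b)))
Mul(48691, Pow(Function('y')(196), -1)) = Mul(48691, Pow(Add(-9, Mul(Rational(1, 2), Pow(196, 3)), Mul(Rational(-61, 2), 196)), -1)) = Mul(48691, Pow(Add(-9, Mul(Rational(1, 2), 7529536), -5978), -1)) = Mul(48691, Pow(Add(-9, 3764768, -5978), -1)) = Mul(48691, Pow(3758781, -1)) = Mul(48691, Rational(1, 3758781)) = Rational(48691, 3758781)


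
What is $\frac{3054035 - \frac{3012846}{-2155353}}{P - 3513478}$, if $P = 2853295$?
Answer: $- \frac{731391834689}{158103045511} \approx -4.626$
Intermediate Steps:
$\frac{3054035 - \frac{3012846}{-2155353}}{P - 3513478} = \frac{3054035 - \frac{3012846}{-2155353}}{2853295 - 3513478} = \frac{3054035 - - \frac{1004282}{718451}}{-660183} = \left(3054035 + \frac{1004282}{718451}\right) \left(- \frac{1}{660183}\right) = \frac{2194175504067}{718451} \left(- \frac{1}{660183}\right) = - \frac{731391834689}{158103045511}$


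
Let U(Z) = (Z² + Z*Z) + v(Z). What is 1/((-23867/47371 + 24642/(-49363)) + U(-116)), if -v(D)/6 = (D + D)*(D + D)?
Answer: -2338374673/692236076660439 ≈ -3.3780e-6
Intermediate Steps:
v(D) = -24*D² (v(D) = -6*(D + D)*(D + D) = -6*2*D*2*D = -24*D²)
U(Z) = -22*Z² (U(Z) = (Z² + Z*Z) - 24*Z² = (Z² + Z²) - 24*Z² = 2*Z² - 24*Z² = -22*Z²)
1/((-23867/47371 + 24642/(-49363)) + U(-116)) = 1/((-23867/47371 + 24642/(-49363)) - 22*(-116)²) = 1/((-23867*1/47371 + 24642*(-1/49363)) - 22*13456) = 1/((-23867/47371 - 24642/49363) - 296032) = 1/(-2345462903/2338374673 - 296032) = 1/(-692236076660439/2338374673) = -2338374673/692236076660439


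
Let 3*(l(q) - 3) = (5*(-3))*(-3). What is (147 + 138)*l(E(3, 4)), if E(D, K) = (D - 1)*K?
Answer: 5130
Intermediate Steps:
E(D, K) = K*(-1 + D) (E(D, K) = (-1 + D)*K = K*(-1 + D))
l(q) = 18 (l(q) = 3 + ((5*(-3))*(-3))/3 = 3 + (-15*(-3))/3 = 3 + (⅓)*45 = 3 + 15 = 18)
(147 + 138)*l(E(3, 4)) = (147 + 138)*18 = 285*18 = 5130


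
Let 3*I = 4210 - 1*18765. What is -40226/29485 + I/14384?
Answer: -2164986527/1272336720 ≈ -1.7016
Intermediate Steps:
I = -14555/3 (I = (4210 - 1*18765)/3 = (4210 - 18765)/3 = (⅓)*(-14555) = -14555/3 ≈ -4851.7)
-40226/29485 + I/14384 = -40226/29485 - 14555/3/14384 = -40226*1/29485 - 14555/3*1/14384 = -40226/29485 - 14555/43152 = -2164986527/1272336720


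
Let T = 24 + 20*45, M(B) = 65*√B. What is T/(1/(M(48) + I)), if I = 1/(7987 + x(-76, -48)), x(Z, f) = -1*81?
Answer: 462/3953 + 240240*√3 ≈ 4.1611e+5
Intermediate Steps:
x(Z, f) = -81
I = 1/7906 (I = 1/(7987 - 81) = 1/7906 ≈ 0.00012649)
T = 924 (T = 24 + 900 = 924)
T/(1/(M(48) + I)) = 924/(1/(65*√48 + 1/7906)) = 924/(1/(65*(4*√3) + 1/7906)) = 924/(1/(260*√3 + 1/7906)) = 924/(1/(1/7906 + 260*√3)) = 924*(1/7906 + 260*√3) = 462/3953 + 240240*√3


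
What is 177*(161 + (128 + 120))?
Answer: 72393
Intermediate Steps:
177*(161 + (128 + 120)) = 177*(161 + 248) = 177*409 = 72393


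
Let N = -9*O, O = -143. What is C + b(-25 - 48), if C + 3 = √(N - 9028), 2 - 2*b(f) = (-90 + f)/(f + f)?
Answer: -747/292 + I*√7741 ≈ -2.5582 + 87.983*I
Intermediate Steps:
N = 1287 (N = -9*(-143) = 1287)
b(f) = 1 - (-90 + f)/(4*f) (b(f) = 1 - (-90 + f)/(2*(f + f)) = 1 - (-90 + f)/(2*(2*f)) = 1 - (-90 + f)*1/(2*f)/2 = 1 - (-90 + f)/(4*f))
C = -3 + I*√7741 (C = -3 + √(1287 - 9028) = -3 + √(-7741) = -3 + I*√7741 ≈ -3.0 + 87.983*I)
C + b(-25 - 48) = (-3 + I*√7741) + 3*(30 + (-25 - 48))/(4*(-25 - 48)) = (-3 + I*√7741) + (¾)*(30 - 73)/(-73) = (-3 + I*√7741) + (¾)*(-1/73)*(-43) = (-3 + I*√7741) + 129/292 = -747/292 + I*√7741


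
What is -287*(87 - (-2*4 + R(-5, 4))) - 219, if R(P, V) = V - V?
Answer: -27484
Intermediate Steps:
R(P, V) = 0
-287*(87 - (-2*4 + R(-5, 4))) - 219 = -287*(87 - (-2*4 + 0)) - 219 = -287*(87 - (-8 + 0)) - 219 = -287*(87 - 1*(-8)) - 219 = -287*(87 + 8) - 219 = -287*95 - 219 = -27265 - 219 = -27484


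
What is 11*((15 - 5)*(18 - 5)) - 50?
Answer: 1380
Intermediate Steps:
11*((15 - 5)*(18 - 5)) - 50 = 11*(10*13) - 50 = 11*130 - 50 = 1430 - 50 = 1380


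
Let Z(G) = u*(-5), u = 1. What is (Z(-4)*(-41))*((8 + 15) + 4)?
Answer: 5535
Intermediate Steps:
Z(G) = -5 (Z(G) = 1*(-5) = -5)
(Z(-4)*(-41))*((8 + 15) + 4) = (-5*(-41))*((8 + 15) + 4) = 205*(23 + 4) = 205*27 = 5535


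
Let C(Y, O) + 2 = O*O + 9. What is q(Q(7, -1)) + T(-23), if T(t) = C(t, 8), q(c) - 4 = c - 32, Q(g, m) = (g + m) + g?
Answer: 56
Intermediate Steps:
C(Y, O) = 7 + O² (C(Y, O) = -2 + (O*O + 9) = -2 + (O² + 9) = -2 + (9 + O²) = 7 + O²)
Q(g, m) = m + 2*g
q(c) = -28 + c (q(c) = 4 + (c - 32) = 4 + (-32 + c) = -28 + c)
T(t) = 71 (T(t) = 7 + 8² = 7 + 64 = 71)
q(Q(7, -1)) + T(-23) = (-28 + (-1 + 2*7)) + 71 = (-28 + (-1 + 14)) + 71 = (-28 + 13) + 71 = -15 + 71 = 56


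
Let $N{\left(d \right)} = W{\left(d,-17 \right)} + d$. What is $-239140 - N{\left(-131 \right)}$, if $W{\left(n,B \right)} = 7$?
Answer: $-239016$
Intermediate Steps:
$N{\left(d \right)} = 7 + d$
$-239140 - N{\left(-131 \right)} = -239140 - \left(7 - 131\right) = -239140 - -124 = -239140 + 124 = -239016$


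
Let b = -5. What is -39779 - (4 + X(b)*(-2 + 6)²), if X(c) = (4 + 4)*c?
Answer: -39143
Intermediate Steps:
X(c) = 8*c
-39779 - (4 + X(b)*(-2 + 6)²) = -39779 - (4 + (8*(-5))*(-2 + 6)²) = -39779 - (4 - 40*4²) = -39779 - (4 - 40*16) = -39779 - (4 - 640) = -39779 - 1*(-636) = -39779 + 636 = -39143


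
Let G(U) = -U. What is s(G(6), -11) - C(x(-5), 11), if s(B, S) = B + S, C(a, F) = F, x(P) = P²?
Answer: -28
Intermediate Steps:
s(G(6), -11) - C(x(-5), 11) = (-1*6 - 11) - 1*11 = (-6 - 11) - 11 = -17 - 11 = -28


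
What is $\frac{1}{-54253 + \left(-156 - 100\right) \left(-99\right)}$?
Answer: $- \frac{1}{28909} \approx -3.4591 \cdot 10^{-5}$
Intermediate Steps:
$\frac{1}{-54253 + \left(-156 - 100\right) \left(-99\right)} = \frac{1}{-54253 - -25344} = \frac{1}{-54253 + 25344} = \frac{1}{-28909} = - \frac{1}{28909}$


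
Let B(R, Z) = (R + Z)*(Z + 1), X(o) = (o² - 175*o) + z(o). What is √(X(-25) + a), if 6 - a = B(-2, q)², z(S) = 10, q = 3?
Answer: 50*√2 ≈ 70.711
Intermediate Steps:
X(o) = 10 + o² - 175*o (X(o) = (o² - 175*o) + 10 = 10 + o² - 175*o)
B(R, Z) = (1 + Z)*(R + Z) (B(R, Z) = (R + Z)*(1 + Z) = (1 + Z)*(R + Z))
a = -10 (a = 6 - (-2 + 3 + 3² - 2*3)² = 6 - (-2 + 3 + 9 - 6)² = 6 - 1*4² = 6 - 1*16 = 6 - 16 = -10)
√(X(-25) + a) = √((10 + (-25)² - 175*(-25)) - 10) = √((10 + 625 + 4375) - 10) = √(5010 - 10) = √5000 = 50*√2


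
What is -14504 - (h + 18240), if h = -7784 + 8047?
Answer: -33007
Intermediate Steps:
h = 263
-14504 - (h + 18240) = -14504 - (263 + 18240) = -14504 - 1*18503 = -14504 - 18503 = -33007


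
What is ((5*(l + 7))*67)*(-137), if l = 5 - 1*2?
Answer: -458950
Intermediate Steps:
l = 3 (l = 5 - 2 = 3)
((5*(l + 7))*67)*(-137) = ((5*(3 + 7))*67)*(-137) = ((5*10)*67)*(-137) = (50*67)*(-137) = 3350*(-137) = -458950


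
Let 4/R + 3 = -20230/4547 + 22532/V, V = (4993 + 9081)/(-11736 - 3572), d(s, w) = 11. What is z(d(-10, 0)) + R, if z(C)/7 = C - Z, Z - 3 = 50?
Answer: -230617738984798/784413642843 ≈ -294.00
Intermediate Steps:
Z = 53 (Z = 3 + 50 = 53)
V = -7037/7654 (V = 14074/(-15308) = 14074*(-1/15308) = -7037/7654 ≈ -0.91939)
z(C) = -371 + 7*C (z(C) = 7*(C - 1*53) = 7*(C - 53) = 7*(-53 + C) = -371 + 7*C)
R = -127988956/784413642843 (R = 4/(-3 + (-20230/4547 + 22532/(-7037/7654))) = 4/(-3 + (-20230*1/4547 + 22532*(-7654/7037))) = 4/(-3 + (-20230/4547 - 172459928/7037)) = 4/(-3 - 784317651126/31997239) = 4/(-784413642843/31997239) = 4*(-31997239/784413642843) = -127988956/784413642843 ≈ -0.00016317)
z(d(-10, 0)) + R = (-371 + 7*11) - 127988956/784413642843 = (-371 + 77) - 127988956/784413642843 = -294 - 127988956/784413642843 = -230617738984798/784413642843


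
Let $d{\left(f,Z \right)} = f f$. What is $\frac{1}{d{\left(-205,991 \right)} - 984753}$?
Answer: $- \frac{1}{942728} \approx -1.0608 \cdot 10^{-6}$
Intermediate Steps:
$d{\left(f,Z \right)} = f^{2}$
$\frac{1}{d{\left(-205,991 \right)} - 984753} = \frac{1}{\left(-205\right)^{2} - 984753} = \frac{1}{42025 - 984753} = \frac{1}{-942728} = - \frac{1}{942728}$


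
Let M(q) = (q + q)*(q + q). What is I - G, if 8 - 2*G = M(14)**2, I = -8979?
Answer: 298345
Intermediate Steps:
M(q) = 4*q**2 (M(q) = (2*q)*(2*q) = 4*q**2)
G = -307324 (G = 4 - (4*14**2)**2/2 = 4 - (4*196)**2/2 = 4 - 1/2*784**2 = 4 - 1/2*614656 = 4 - 307328 = -307324)
I - G = -8979 - 1*(-307324) = -8979 + 307324 = 298345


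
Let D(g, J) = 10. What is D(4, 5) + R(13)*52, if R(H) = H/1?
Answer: 686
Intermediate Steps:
R(H) = H (R(H) = H*1 = H)
D(4, 5) + R(13)*52 = 10 + 13*52 = 10 + 676 = 686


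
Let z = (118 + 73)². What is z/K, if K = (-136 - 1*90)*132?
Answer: -36481/29832 ≈ -1.2229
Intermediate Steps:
z = 36481 (z = 191² = 36481)
K = -29832 (K = (-136 - 90)*132 = -226*132 = -29832)
z/K = 36481/(-29832) = 36481*(-1/29832) = -36481/29832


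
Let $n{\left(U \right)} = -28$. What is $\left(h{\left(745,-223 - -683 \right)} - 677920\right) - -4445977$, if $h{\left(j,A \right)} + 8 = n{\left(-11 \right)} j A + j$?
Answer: $-5826806$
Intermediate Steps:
$h{\left(j,A \right)} = -8 + j - 28 A j$ ($h{\left(j,A \right)} = -8 + \left(- 28 j A + j\right) = -8 - \left(- j + 28 A j\right) = -8 + j - 28 A j$)
$\left(h{\left(745,-223 - -683 \right)} - 677920\right) - -4445977 = \left(\left(-8 + 745 - 28 \left(-223 - -683\right) 745\right) - 677920\right) - -4445977 = \left(\left(-8 + 745 - 28 \left(-223 + 683\right) 745\right) - 677920\right) + 4445977 = \left(\left(-8 + 745 - 12880 \cdot 745\right) - 677920\right) + 4445977 = \left(\left(-8 + 745 - 9595600\right) - 677920\right) + 4445977 = \left(-9594863 - 677920\right) + 4445977 = -10272783 + 4445977 = -5826806$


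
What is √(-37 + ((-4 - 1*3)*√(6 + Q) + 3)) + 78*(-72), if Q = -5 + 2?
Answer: -5616 + I*√(34 + 7*√3) ≈ -5616.0 + 6.7915*I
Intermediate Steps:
Q = -3
√(-37 + ((-4 - 1*3)*√(6 + Q) + 3)) + 78*(-72) = √(-37 + ((-4 - 1*3)*√(6 - 3) + 3)) + 78*(-72) = √(-37 + ((-4 - 3)*√3 + 3)) - 5616 = √(-37 + (-7*√3 + 3)) - 5616 = √(-37 + (3 - 7*√3)) - 5616 = √(-34 - 7*√3) - 5616 = -5616 + √(-34 - 7*√3)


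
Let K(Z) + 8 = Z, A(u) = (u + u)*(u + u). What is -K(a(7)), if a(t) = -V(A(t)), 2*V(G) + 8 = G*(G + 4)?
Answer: 19604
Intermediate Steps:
A(u) = 4*u² (A(u) = (2*u)*(2*u) = 4*u²)
V(G) = -4 + G*(4 + G)/2 (V(G) = -4 + (G*(G + 4))/2 = -4 + (G*(4 + G))/2 = -4 + G*(4 + G)/2)
a(t) = 4 - 8*t² - 8*t⁴ (a(t) = -(-4 + (4*t²)²/2 + 2*(4*t²)) = -(-4 + (16*t⁴)/2 + 8*t²) = -(-4 + 8*t⁴ + 8*t²) = -(-4 + 8*t² + 8*t⁴) = 4 - 8*t² - 8*t⁴)
K(Z) = -8 + Z
-K(a(7)) = -(-8 + (4 - 8*7² - 8*7⁴)) = -(-8 + (4 - 8*49 - 8*2401)) = -(-8 + (4 - 392 - 19208)) = -(-8 - 19596) = -1*(-19604) = 19604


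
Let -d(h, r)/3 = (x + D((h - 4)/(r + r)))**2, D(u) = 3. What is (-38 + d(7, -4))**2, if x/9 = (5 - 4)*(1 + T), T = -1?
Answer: 4225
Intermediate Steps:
x = 0 (x = 9*((5 - 4)*(1 - 1)) = 9*(1*0) = 9*0 = 0)
d(h, r) = -27 (d(h, r) = -3*(0 + 3)**2 = -3*3**2 = -3*9 = -27)
(-38 + d(7, -4))**2 = (-38 - 27)**2 = (-65)**2 = 4225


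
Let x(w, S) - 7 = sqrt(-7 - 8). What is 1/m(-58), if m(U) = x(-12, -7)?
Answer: 7/64 - I*sqrt(15)/64 ≈ 0.10938 - 0.060515*I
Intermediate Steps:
x(w, S) = 7 + I*sqrt(15) (x(w, S) = 7 + sqrt(-7 - 8) = 7 + sqrt(-15) = 7 + I*sqrt(15))
m(U) = 7 + I*sqrt(15)
1/m(-58) = 1/(7 + I*sqrt(15))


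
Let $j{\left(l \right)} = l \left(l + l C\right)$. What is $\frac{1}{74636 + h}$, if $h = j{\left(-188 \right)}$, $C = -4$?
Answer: $- \frac{1}{31396} \approx -3.1851 \cdot 10^{-5}$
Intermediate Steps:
$j{\left(l \right)} = - 3 l^{2}$ ($j{\left(l \right)} = l \left(l + l \left(-4\right)\right) = l \left(l - 4 l\right) = l \left(- 3 l\right) = - 3 l^{2}$)
$h = -106032$ ($h = - 3 \left(-188\right)^{2} = \left(-3\right) 35344 = -106032$)
$\frac{1}{74636 + h} = \frac{1}{74636 - 106032} = \frac{1}{-31396} = - \frac{1}{31396}$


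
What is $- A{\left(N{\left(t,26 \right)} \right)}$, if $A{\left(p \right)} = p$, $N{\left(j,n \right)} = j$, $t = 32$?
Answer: $-32$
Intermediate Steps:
$- A{\left(N{\left(t,26 \right)} \right)} = \left(-1\right) 32 = -32$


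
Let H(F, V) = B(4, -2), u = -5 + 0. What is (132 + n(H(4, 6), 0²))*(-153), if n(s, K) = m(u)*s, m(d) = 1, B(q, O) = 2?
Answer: -20502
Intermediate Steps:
u = -5
H(F, V) = 2
n(s, K) = s (n(s, K) = 1*s = s)
(132 + n(H(4, 6), 0²))*(-153) = (132 + 2)*(-153) = 134*(-153) = -20502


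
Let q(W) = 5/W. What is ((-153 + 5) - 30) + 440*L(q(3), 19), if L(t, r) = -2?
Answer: -1058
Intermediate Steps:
((-153 + 5) - 30) + 440*L(q(3), 19) = ((-153 + 5) - 30) + 440*(-2) = (-148 - 30) - 880 = -178 - 880 = -1058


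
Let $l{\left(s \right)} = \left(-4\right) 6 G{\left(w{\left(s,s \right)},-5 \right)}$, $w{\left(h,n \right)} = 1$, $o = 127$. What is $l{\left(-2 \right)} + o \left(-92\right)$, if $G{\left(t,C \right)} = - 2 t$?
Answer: $-11636$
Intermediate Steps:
$l{\left(s \right)} = 48$ ($l{\left(s \right)} = \left(-4\right) 6 \left(\left(-2\right) 1\right) = \left(-24\right) \left(-2\right) = 48$)
$l{\left(-2 \right)} + o \left(-92\right) = 48 + 127 \left(-92\right) = 48 - 11684 = -11636$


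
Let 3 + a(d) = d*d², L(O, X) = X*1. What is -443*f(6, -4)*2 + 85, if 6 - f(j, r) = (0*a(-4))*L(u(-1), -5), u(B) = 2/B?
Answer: -5231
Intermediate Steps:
L(O, X) = X
a(d) = -3 + d³ (a(d) = -3 + d*d² = -3 + d³)
f(j, r) = 6 (f(j, r) = 6 - 0*(-3 + (-4)³)*(-5) = 6 - 0*(-3 - 64)*(-5) = 6 - 0*(-67)*(-5) = 6 - 0*(-5) = 6 - 1*0 = 6 + 0 = 6)
-443*f(6, -4)*2 + 85 = -2658*2 + 85 = -443*12 + 85 = -5316 + 85 = -5231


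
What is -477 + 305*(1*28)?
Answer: 8063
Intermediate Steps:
-477 + 305*(1*28) = -477 + 305*28 = -477 + 8540 = 8063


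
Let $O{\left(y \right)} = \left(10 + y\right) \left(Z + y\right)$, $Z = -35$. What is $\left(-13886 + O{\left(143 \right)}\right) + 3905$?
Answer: $6543$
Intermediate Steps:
$O{\left(y \right)} = \left(-35 + y\right) \left(10 + y\right)$ ($O{\left(y \right)} = \left(10 + y\right) \left(-35 + y\right) = \left(-35 + y\right) \left(10 + y\right)$)
$\left(-13886 + O{\left(143 \right)}\right) + 3905 = \left(-13886 - \left(3925 - 20449\right)\right) + 3905 = \left(-13886 - -16524\right) + 3905 = \left(-13886 + 16524\right) + 3905 = 2638 + 3905 = 6543$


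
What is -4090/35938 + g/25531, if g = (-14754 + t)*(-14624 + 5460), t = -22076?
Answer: 6064667135385/458766539 ≈ 13220.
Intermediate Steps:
g = 337510120 (g = (-14754 - 22076)*(-14624 + 5460) = -36830*(-9164) = 337510120)
-4090/35938 + g/25531 = -4090/35938 + 337510120/25531 = -4090*1/35938 + 337510120*(1/25531) = -2045/17969 + 337510120/25531 = 6064667135385/458766539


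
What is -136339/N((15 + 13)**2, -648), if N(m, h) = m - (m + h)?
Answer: -136339/648 ≈ -210.40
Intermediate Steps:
N(m, h) = -h (N(m, h) = m - (h + m) = m + (-h - m) = -h)
-136339/N((15 + 13)**2, -648) = -136339/((-1*(-648))) = -136339/648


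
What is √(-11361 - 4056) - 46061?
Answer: -46061 + 3*I*√1713 ≈ -46061.0 + 124.17*I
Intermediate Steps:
√(-11361 - 4056) - 46061 = √(-15417) - 46061 = 3*I*√1713 - 46061 = -46061 + 3*I*√1713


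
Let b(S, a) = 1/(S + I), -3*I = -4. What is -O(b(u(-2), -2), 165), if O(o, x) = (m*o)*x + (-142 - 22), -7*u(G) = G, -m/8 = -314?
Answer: -4349252/17 ≈ -2.5584e+5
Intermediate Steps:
m = 2512 (m = -8*(-314) = 2512)
u(G) = -G/7
I = 4/3 (I = -⅓*(-4) = 4/3 ≈ 1.3333)
b(S, a) = 1/(4/3 + S) (b(S, a) = 1/(S + 4/3) = 1/(4/3 + S))
O(o, x) = -164 + 2512*o*x (O(o, x) = (2512*o)*x + (-142 - 22) = 2512*o*x - 164 = -164 + 2512*o*x)
-O(b(u(-2), -2), 165) = -(-164 + 2512*(3/(4 + 3*(-⅐*(-2))))*165) = -(-164 + 2512*(3/(4 + 3*(2/7)))*165) = -(-164 + 2512*(3/(4 + 6/7))*165) = -(-164 + 2512*(3/(34/7))*165) = -(-164 + 2512*(3*(7/34))*165) = -(-164 + 2512*(21/34)*165) = -(-164 + 4352040/17) = -1*4349252/17 = -4349252/17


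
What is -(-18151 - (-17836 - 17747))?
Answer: -17432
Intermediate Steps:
-(-18151 - (-17836 - 17747)) = -(-18151 - 1*(-35583)) = -(-18151 + 35583) = -1*17432 = -17432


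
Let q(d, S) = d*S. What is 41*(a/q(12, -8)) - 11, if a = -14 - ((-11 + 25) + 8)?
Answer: 35/8 ≈ 4.3750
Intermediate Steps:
a = -36 (a = -14 - (14 + 8) = -14 - 1*22 = -14 - 22 = -36)
q(d, S) = S*d
41*(a/q(12, -8)) - 11 = 41*(-36/((-8*12))) - 11 = 41*(-36/(-96)) - 11 = 41*(-36*(-1/96)) - 11 = 41*(3/8) - 11 = 123/8 - 11 = 35/8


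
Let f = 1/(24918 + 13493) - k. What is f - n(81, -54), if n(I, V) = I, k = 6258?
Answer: -243487328/38411 ≈ -6339.0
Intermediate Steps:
f = -240376037/38411 (f = 1/(24918 + 13493) - 1*6258 = 1/38411 - 6258 = -240376037/38411 ≈ -6258.0)
f - n(81, -54) = -240376037/38411 - 1*81 = -240376037/38411 - 81 = -243487328/38411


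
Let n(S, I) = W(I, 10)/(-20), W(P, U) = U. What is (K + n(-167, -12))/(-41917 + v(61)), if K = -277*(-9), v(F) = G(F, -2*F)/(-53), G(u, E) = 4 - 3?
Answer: -264205/4443204 ≈ -0.059463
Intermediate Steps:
G(u, E) = 1
n(S, I) = -1/2 (n(S, I) = 10/(-20) = 10*(-1/20) = -1/2)
v(F) = -1/53 (v(F) = 1/(-53) = 1*(-1/53) = -1/53)
K = 2493
(K + n(-167, -12))/(-41917 + v(61)) = (2493 - 1/2)/(-41917 - 1/53) = 4985/(2*(-2221602/53)) = (4985/2)*(-53/2221602) = -264205/4443204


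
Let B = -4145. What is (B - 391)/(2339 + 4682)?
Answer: -648/1003 ≈ -0.64606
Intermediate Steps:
(B - 391)/(2339 + 4682) = (-4145 - 391)/(2339 + 4682) = -4536/7021 = -4536*1/7021 = -648/1003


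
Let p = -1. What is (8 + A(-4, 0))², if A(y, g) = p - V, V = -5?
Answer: 144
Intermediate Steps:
A(y, g) = 4 (A(y, g) = -1 - 1*(-5) = -1 + 5 = 4)
(8 + A(-4, 0))² = (8 + 4)² = 12² = 144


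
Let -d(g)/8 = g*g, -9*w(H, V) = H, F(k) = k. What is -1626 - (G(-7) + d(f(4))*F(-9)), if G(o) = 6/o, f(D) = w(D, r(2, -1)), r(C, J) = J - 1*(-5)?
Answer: -103280/63 ≈ -1639.4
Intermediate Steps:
r(C, J) = 5 + J (r(C, J) = J + 5 = 5 + J)
w(H, V) = -H/9
f(D) = -D/9
d(g) = -8*g² (d(g) = -8*g*g = -8*g²)
-1626 - (G(-7) + d(f(4))*F(-9)) = -1626 - (6/(-7) - 8*(-⅑*4)²*(-9)) = -1626 - (6*(-⅐) - 8*(-4/9)²*(-9)) = -1626 - (-6/7 - 8*16/81*(-9)) = -1626 - (-6/7 - 128/81*(-9)) = -1626 - (-6/7 + 128/9) = -1626 - 1*842/63 = -1626 - 842/63 = -103280/63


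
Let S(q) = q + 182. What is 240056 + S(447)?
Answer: 240685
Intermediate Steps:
S(q) = 182 + q
240056 + S(447) = 240056 + (182 + 447) = 240056 + 629 = 240685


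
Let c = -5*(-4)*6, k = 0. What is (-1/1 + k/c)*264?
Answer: -264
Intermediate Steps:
c = 120 (c = 20*6 = 120)
(-1/1 + k/c)*264 = (-1/1 + 0/120)*264 = (-1*1 + 0*(1/120))*264 = (-1 + 0)*264 = -1*264 = -264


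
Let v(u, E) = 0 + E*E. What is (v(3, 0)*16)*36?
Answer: 0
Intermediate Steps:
v(u, E) = E**2 (v(u, E) = 0 + E**2 = E**2)
(v(3, 0)*16)*36 = (0**2*16)*36 = (0*16)*36 = 0*36 = 0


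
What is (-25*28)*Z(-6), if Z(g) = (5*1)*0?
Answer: 0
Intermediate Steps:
Z(g) = 0 (Z(g) = 5*0 = 0)
(-25*28)*Z(-6) = -25*28*0 = -700*0 = 0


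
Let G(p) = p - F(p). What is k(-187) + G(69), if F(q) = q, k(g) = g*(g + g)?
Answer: 69938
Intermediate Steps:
k(g) = 2*g² (k(g) = g*(2*g) = 2*g²)
G(p) = 0 (G(p) = p - p = 0)
k(-187) + G(69) = 2*(-187)² + 0 = 2*34969 + 0 = 69938 + 0 = 69938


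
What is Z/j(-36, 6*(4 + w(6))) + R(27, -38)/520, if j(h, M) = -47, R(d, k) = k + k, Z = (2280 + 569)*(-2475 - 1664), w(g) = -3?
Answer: 1532960537/6110 ≈ 2.5089e+5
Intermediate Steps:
Z = -11792011 (Z = 2849*(-4139) = -11792011)
R(d, k) = 2*k
Z/j(-36, 6*(4 + w(6))) + R(27, -38)/520 = -11792011/(-47) + (2*(-38))/520 = -11792011*(-1/47) - 76*1/520 = 11792011/47 - 19/130 = 1532960537/6110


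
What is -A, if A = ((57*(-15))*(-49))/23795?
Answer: -8379/4759 ≈ -1.7607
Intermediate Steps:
A = 8379/4759 (A = -855*(-49)*(1/23795) = 41895*(1/23795) = 8379/4759 ≈ 1.7607)
-A = -1*8379/4759 = -8379/4759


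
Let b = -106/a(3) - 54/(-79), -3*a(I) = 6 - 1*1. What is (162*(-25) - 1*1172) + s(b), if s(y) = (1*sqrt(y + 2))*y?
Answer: -5222 + 25392*sqrt(10341890)/156025 ≈ -4698.6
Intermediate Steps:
a(I) = -5/3 (a(I) = -(6 - 1*1)/3 = -(6 - 1)/3 = -1/3*5 = -5/3)
b = 25392/395 (b = -106/(-5/3) - 54/(-79) = -106*(-3/5) - 54*(-1/79) = 318/5 + 54/79 = 25392/395 ≈ 64.284)
s(y) = y*sqrt(2 + y) (s(y) = (1*sqrt(2 + y))*y = sqrt(2 + y)*y = y*sqrt(2 + y))
(162*(-25) - 1*1172) + s(b) = (162*(-25) - 1*1172) + 25392*sqrt(2 + 25392/395)/395 = (-4050 - 1172) + 25392*sqrt(26182/395)/395 = -5222 + 25392*(sqrt(10341890)/395)/395 = -5222 + 25392*sqrt(10341890)/156025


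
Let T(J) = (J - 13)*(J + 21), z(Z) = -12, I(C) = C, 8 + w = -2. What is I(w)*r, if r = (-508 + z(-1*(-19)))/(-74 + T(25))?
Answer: 2600/239 ≈ 10.879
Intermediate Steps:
w = -10 (w = -8 - 2 = -10)
T(J) = (-13 + J)*(21 + J)
r = -260/239 (r = (-508 - 12)/(-74 + (-273 + 25² + 8*25)) = -520/(-74 + (-273 + 625 + 200)) = -520/(-74 + 552) = -520/478 = -520*1/478 = -260/239 ≈ -1.0879)
I(w)*r = -10*(-260/239) = 2600/239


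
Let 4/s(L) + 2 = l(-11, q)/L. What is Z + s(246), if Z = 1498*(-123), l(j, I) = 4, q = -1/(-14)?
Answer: -11239617/61 ≈ -1.8426e+5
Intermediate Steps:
q = 1/14 (q = -1*(-1/14) = 1/14 ≈ 0.071429)
s(L) = 4/(-2 + 4/L)
Z = -184254
Z + s(246) = -184254 - 2*246/(-2 + 246) = -184254 - 2*246/244 = -184254 - 2*246*1/244 = -184254 - 123/61 = -11239617/61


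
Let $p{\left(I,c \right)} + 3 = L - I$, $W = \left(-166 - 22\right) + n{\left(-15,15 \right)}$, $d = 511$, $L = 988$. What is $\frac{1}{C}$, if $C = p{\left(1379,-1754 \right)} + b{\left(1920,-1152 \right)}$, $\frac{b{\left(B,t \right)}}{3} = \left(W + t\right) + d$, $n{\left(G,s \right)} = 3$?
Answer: $- \frac{1}{2872} \approx -0.00034819$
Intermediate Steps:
$W = -185$ ($W = \left(-166 - 22\right) + 3 = -188 + 3 = -185$)
$b{\left(B,t \right)} = 978 + 3 t$ ($b{\left(B,t \right)} = 3 \left(\left(-185 + t\right) + 511\right) = 3 \left(326 + t\right) = 978 + 3 t$)
$p{\left(I,c \right)} = 985 - I$ ($p{\left(I,c \right)} = -3 - \left(-988 + I\right) = 985 - I$)
$C = -2872$ ($C = \left(985 - 1379\right) + \left(978 + 3 \left(-1152\right)\right) = \left(985 - 1379\right) + \left(978 - 3456\right) = -394 - 2478 = -2872$)
$\frac{1}{C} = \frac{1}{-2872} = - \frac{1}{2872}$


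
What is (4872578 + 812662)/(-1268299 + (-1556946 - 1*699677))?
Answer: -947540/587487 ≈ -1.6129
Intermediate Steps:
(4872578 + 812662)/(-1268299 + (-1556946 - 1*699677)) = 5685240/(-1268299 + (-1556946 - 699677)) = 5685240/(-1268299 - 2256623) = 5685240/(-3524922) = 5685240*(-1/3524922) = -947540/587487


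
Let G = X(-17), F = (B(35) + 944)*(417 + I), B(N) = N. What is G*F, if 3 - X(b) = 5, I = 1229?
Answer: -3222868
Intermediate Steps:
X(b) = -2 (X(b) = 3 - 1*5 = 3 - 5 = -2)
F = 1611434 (F = (35 + 944)*(417 + 1229) = 979*1646 = 1611434)
G = -2
G*F = -2*1611434 = -3222868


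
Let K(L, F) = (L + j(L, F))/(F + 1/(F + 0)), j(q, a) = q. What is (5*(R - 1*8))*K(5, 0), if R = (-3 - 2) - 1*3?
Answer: 0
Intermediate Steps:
K(L, F) = 2*L/(F + 1/F) (K(L, F) = (L + L)/(F + 1/(F + 0)) = (2*L)/(F + 1/F) = 2*L/(F + 1/F))
R = -8 (R = -5 - 3 = -8)
(5*(R - 1*8))*K(5, 0) = (5*(-8 - 1*8))*(2*0*5/(1 + 0²)) = (5*(-8 - 8))*(2*0*5/(1 + 0)) = (5*(-16))*(2*0*5/1) = -160*0*5 = -80*0 = 0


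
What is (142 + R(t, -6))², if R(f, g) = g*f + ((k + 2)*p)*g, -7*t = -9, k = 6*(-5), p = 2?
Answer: 10837264/49 ≈ 2.2117e+5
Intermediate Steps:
k = -30
t = 9/7 (t = -⅐*(-9) = 9/7 ≈ 1.2857)
R(f, g) = -56*g + f*g (R(f, g) = g*f + ((-30 + 2)*2)*g = f*g + (-28*2)*g = f*g - 56*g = -56*g + f*g)
(142 + R(t, -6))² = (142 - 6*(-56 + 9/7))² = (142 - 6*(-383/7))² = (142 + 2298/7)² = (3292/7)² = 10837264/49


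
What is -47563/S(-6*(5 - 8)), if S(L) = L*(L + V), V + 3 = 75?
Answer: -47563/1620 ≈ -29.360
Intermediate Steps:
V = 72 (V = -3 + 75 = 72)
S(L) = L*(72 + L) (S(L) = L*(L + 72) = L*(72 + L))
-47563/S(-6*(5 - 8)) = -47563*(-1/(6*(5 - 8)*(72 - 6*(5 - 8)))) = -47563*1/(18*(72 - 6*(-3))) = -47563*1/(18*(72 + 18)) = -47563/(18*90) = -47563/1620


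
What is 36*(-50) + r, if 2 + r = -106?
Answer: -1908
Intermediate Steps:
r = -108 (r = -2 - 106 = -108)
36*(-50) + r = 36*(-50) - 108 = -1800 - 108 = -1908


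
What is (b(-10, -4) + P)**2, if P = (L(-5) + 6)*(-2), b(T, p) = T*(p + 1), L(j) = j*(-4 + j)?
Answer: 5184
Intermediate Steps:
b(T, p) = T*(1 + p)
P = -102 (P = (-5*(-4 - 5) + 6)*(-2) = (-5*(-9) + 6)*(-2) = (45 + 6)*(-2) = 51*(-2) = -102)
(b(-10, -4) + P)**2 = (-10*(1 - 4) - 102)**2 = (-10*(-3) - 102)**2 = (30 - 102)**2 = (-72)**2 = 5184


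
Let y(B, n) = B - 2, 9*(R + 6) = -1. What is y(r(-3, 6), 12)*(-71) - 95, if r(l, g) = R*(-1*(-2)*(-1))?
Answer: -7387/9 ≈ -820.78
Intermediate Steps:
R = -55/9 (R = -6 + (⅑)*(-1) = -6 - ⅑ = -55/9 ≈ -6.1111)
r(l, g) = 110/9 (r(l, g) = -55*(-1*(-2))*(-1)/9 = -110*(-1)/9 = -55/9*(-2) = 110/9)
y(B, n) = -2 + B
y(r(-3, 6), 12)*(-71) - 95 = (-2 + 110/9)*(-71) - 95 = (92/9)*(-71) - 95 = -6532/9 - 95 = -7387/9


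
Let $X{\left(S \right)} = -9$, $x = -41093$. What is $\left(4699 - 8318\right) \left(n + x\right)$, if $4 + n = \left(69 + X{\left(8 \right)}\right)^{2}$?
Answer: $135701643$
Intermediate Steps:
$n = 3596$ ($n = -4 + \left(69 - 9\right)^{2} = -4 + 60^{2} = -4 + 3600 = 3596$)
$\left(4699 - 8318\right) \left(n + x\right) = \left(4699 - 8318\right) \left(3596 - 41093\right) = \left(-3619\right) \left(-37497\right) = 135701643$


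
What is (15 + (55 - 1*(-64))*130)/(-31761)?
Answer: -15485/31761 ≈ -0.48755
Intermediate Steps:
(15 + (55 - 1*(-64))*130)/(-31761) = (15 + (55 + 64)*130)*(-1/31761) = (15 + 119*130)*(-1/31761) = (15 + 15470)*(-1/31761) = 15485*(-1/31761) = -15485/31761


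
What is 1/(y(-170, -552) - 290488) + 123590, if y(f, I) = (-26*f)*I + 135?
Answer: 337424552869/2730193 ≈ 1.2359e+5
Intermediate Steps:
y(f, I) = 135 - 26*I*f (y(f, I) = -26*I*f + 135 = 135 - 26*I*f)
1/(y(-170, -552) - 290488) + 123590 = 1/((135 - 26*(-552)*(-170)) - 290488) + 123590 = 1/((135 - 2439840) - 290488) + 123590 = 1/(-2439705 - 290488) + 123590 = 1/(-2730193) + 123590 = -1/2730193 + 123590 = 337424552869/2730193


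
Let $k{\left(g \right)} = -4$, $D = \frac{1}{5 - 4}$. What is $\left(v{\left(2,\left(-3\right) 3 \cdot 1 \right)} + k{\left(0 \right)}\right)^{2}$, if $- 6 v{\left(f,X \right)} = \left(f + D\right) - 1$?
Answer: $\frac{169}{9} \approx 18.778$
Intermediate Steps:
$D = 1$ ($D = 1^{-1} = 1$)
$v{\left(f,X \right)} = - \frac{f}{6}$ ($v{\left(f,X \right)} = - \frac{\left(f + 1\right) - 1}{6} = - \frac{\left(1 + f\right) - 1}{6} = - \frac{f}{6}$)
$\left(v{\left(2,\left(-3\right) 3 \cdot 1 \right)} + k{\left(0 \right)}\right)^{2} = \left(\left(- \frac{1}{6}\right) 2 - 4\right)^{2} = \left(- \frac{1}{3} - 4\right)^{2} = \left(- \frac{13}{3}\right)^{2} = \frac{169}{9}$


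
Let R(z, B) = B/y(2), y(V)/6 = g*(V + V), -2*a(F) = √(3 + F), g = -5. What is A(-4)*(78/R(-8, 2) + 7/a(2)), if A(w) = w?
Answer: 18720 + 56*√5/5 ≈ 18745.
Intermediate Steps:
a(F) = -√(3 + F)/2
y(V) = -60*V (y(V) = 6*(-5*(V + V)) = 6*(-10*V) = -60*V)
R(z, B) = -B/120 (R(z, B) = B/((-60*2)) = B/(-120) = B*(-1/120) = -B/120)
A(-4)*(78/R(-8, 2) + 7/a(2)) = -4*(78/((-1/120*2)) + 7/((-√(3 + 2)/2))) = -4*(78/(-1/60) + 7/((-√5/2))) = -4*(78*(-60) + 7*(-2*√5/5)) = -4*(-4680 - 14*√5/5) = 18720 + 56*√5/5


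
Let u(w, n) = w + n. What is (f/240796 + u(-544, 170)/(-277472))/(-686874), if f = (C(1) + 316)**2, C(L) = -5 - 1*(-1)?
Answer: -3387536509/5736612611941536 ≈ -5.9051e-7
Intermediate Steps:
C(L) = -4 (C(L) = -5 + 1 = -4)
f = 97344 (f = (-4 + 316)**2 = 312**2 = 97344)
u(w, n) = n + w
(f/240796 + u(-544, 170)/(-277472))/(-686874) = (97344/240796 + (170 - 544)/(-277472))/(-686874) = (97344*(1/240796) - 374*(-1/277472))*(-1/686874) = (24336/60199 + 187/138736)*(-1/686874) = (3387536509/8351768464)*(-1/686874) = -3387536509/5736612611941536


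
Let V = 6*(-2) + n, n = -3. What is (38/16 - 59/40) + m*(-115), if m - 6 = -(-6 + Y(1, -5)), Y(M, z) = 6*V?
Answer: -117291/10 ≈ -11729.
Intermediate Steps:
V = -15 (V = 6*(-2) - 3 = -12 - 3 = -15)
Y(M, z) = -90 (Y(M, z) = 6*(-15) = -90)
m = 102 (m = 6 - (-6 - 90) = 6 - 1*(-96) = 6 + 96 = 102)
(38/16 - 59/40) + m*(-115) = (38/16 - 59/40) + 102*(-115) = (38*(1/16) - 59*1/40) - 11730 = (19/8 - 59/40) - 11730 = 9/10 - 11730 = -117291/10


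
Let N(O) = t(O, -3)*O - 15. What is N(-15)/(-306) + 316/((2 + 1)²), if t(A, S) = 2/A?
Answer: 10757/306 ≈ 35.154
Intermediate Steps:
N(O) = -13 (N(O) = (2/O)*O - 15 = 2 - 15 = -13)
N(-15)/(-306) + 316/((2 + 1)²) = -13/(-306) + 316/((2 + 1)²) = -13*(-1/306) + 316/(3²) = 13/306 + 316/9 = 10757/306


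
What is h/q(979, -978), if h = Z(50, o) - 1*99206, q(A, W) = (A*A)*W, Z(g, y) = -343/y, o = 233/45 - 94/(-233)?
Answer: 5809032269/54853094683662 ≈ 0.00010590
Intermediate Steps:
o = 58519/10485 (o = 233*(1/45) - 94*(-1/233) = 233/45 + 94/233 = 58519/10485 ≈ 5.5812)
q(A, W) = W*A**2 (q(A, W) = A**2*W = W*A**2)
h = -5809032269/58519 (h = -343/58519/10485 - 1*99206 = -343*10485/58519 - 99206 = -3596355/58519 - 99206 = -5809032269/58519 ≈ -99268.)
h/q(979, -978) = -5809032269/(58519*((-978*979**2))) = -5809032269/(58519*((-978*958441))) = -5809032269/58519/(-937355298) = -5809032269/58519*(-1/937355298) = 5809032269/54853094683662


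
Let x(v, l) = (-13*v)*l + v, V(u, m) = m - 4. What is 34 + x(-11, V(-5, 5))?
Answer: 166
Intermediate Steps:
V(u, m) = -4 + m
x(v, l) = v - 13*l*v (x(v, l) = -13*l*v + v = v - 13*l*v)
34 + x(-11, V(-5, 5)) = 34 - 11*(1 - 13*(-4 + 5)) = 34 - 11*(1 - 13*1) = 34 - 11*(1 - 13) = 34 - 11*(-12) = 34 + 132 = 166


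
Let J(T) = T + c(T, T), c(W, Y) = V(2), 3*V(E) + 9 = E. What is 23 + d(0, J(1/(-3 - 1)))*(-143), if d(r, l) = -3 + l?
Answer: 9857/12 ≈ 821.42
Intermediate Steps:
V(E) = -3 + E/3
c(W, Y) = -7/3 (c(W, Y) = -3 + (1/3)*2 = -3 + 2/3 = -7/3)
J(T) = -7/3 + T (J(T) = T - 7/3 = -7/3 + T)
23 + d(0, J(1/(-3 - 1)))*(-143) = 23 + (-3 + (-7/3 + 1/(-3 - 1)))*(-143) = 23 + (-3 + (-7/3 + 1/(-4)))*(-143) = 23 + (-3 + (-7/3 - 1/4))*(-143) = 23 + (-3 - 31/12)*(-143) = 23 - 67/12*(-143) = 23 + 9581/12 = 9857/12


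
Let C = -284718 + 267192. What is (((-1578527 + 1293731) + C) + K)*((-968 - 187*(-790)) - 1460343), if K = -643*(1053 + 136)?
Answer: 1401392576269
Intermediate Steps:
C = -17526
K = -764527 (K = -643*1189 = -764527)
(((-1578527 + 1293731) + C) + K)*((-968 - 187*(-790)) - 1460343) = (((-1578527 + 1293731) - 17526) - 764527)*((-968 - 187*(-790)) - 1460343) = ((-284796 - 17526) - 764527)*((-968 + 147730) - 1460343) = (-302322 - 764527)*(146762 - 1460343) = -1066849*(-1313581) = 1401392576269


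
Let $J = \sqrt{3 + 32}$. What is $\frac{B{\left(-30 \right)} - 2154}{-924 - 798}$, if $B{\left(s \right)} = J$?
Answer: $\frac{359}{287} - \frac{\sqrt{35}}{1722} \approx 1.2474$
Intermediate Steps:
$J = \sqrt{35} \approx 5.9161$
$B{\left(s \right)} = \sqrt{35}$
$\frac{B{\left(-30 \right)} - 2154}{-924 - 798} = \frac{\sqrt{35} - 2154}{-924 - 798} = \frac{-2154 + \sqrt{35}}{-924 - 798} = \frac{-2154 + \sqrt{35}}{-1722} = \left(-2154 + \sqrt{35}\right) \left(- \frac{1}{1722}\right) = \frac{359}{287} - \frac{\sqrt{35}}{1722}$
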